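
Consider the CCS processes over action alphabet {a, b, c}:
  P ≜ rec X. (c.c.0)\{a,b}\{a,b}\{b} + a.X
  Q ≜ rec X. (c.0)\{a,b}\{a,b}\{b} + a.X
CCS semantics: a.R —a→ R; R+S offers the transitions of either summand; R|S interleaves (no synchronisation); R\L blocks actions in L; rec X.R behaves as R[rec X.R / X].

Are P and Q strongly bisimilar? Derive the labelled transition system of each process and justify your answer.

P ≁ Q

P's transition system — 3 states:
  u0 = rec X. (c.c.0)\{a,b}\{a,b}\{b} + a.X has moves ··a··> u0, ··c··> u1
  u1 = (c.0)\{a,b}\{a,b}\{b} has moves ··c··> u2
  u2 = 0\{a,b}\{a,b}\{b} has moves ∅
Q's transition system — 2 states:
  v0 = rec X. (c.0)\{a,b}\{a,b}\{b} + a.X has moves ··a··> v0, ··c··> v1
  v1 = 0\{a,b}\{a,b}\{b} has moves ∅
Coarsest stable partition (strong bisimilarity classes):
  B0 = {u0}
  B1 = {u1}
  B2 = {u2, v1}
  B3 = {v0}
u0 ∈ B0, v0 ∈ B3 → different blocks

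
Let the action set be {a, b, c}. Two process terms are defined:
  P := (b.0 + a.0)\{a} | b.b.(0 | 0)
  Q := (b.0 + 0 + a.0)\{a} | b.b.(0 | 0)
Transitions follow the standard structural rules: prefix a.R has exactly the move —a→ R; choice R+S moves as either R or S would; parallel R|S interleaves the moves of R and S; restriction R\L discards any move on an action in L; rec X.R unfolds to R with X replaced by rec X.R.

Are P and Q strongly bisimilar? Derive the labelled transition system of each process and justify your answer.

Reachable graph of P (6 states):
  s0 = (b.0 + a.0)\{a} | b.b.(0 | 0) :: --b--▸ s1, --b--▸ s2
  s1 = (b.0 + a.0)\{a} | b.(0 | 0) :: --b--▸ s3, --b--▸ s4
  s2 = 0\{a} | b.b.(0 | 0) :: --b--▸ s4
  s3 = (b.0 + a.0)\{a} | (0 | 0) :: --b--▸ s5
  s4 = 0\{a} | b.(0 | 0) :: --b--▸ s5
  s5 = 0\{a} | (0 | 0) :: stopped
Reachable graph of Q (6 states):
  t0 = (b.0 + 0 + a.0)\{a} | b.b.(0 | 0) :: --b--▸ t1, --b--▸ t2
  t1 = (b.0 + 0 + a.0)\{a} | b.(0 | 0) :: --b--▸ t3, --b--▸ t4
  t2 = 0\{a} | b.b.(0 | 0) :: --b--▸ t4
  t3 = (b.0 + 0 + a.0)\{a} | (0 | 0) :: --b--▸ t5
  t4 = 0\{a} | b.(0 | 0) :: --b--▸ t5
  t5 = 0\{a} | (0 | 0) :: stopped
Coarsest stable partition (strong bisimilarity classes):
  B0 = {s0, t0}
  B1 = {s1, s2, t1, t2}
  B2 = {s3, s4, t3, t4}
  B3 = {s5, t5}
s0 ∈ B0, t0 ∈ B0 → same block

YES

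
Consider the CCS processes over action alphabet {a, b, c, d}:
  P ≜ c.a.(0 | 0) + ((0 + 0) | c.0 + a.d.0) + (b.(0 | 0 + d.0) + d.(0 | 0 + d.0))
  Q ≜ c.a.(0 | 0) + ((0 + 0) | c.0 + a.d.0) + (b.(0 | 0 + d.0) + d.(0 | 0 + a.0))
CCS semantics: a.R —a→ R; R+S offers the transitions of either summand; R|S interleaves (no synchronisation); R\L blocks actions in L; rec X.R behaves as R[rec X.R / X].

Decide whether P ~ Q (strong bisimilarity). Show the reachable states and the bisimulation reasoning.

Reachable graph of P (7 states):
  p0 = c.a.(0 | 0) + ((0 + 0) | c.0 + a.d.0) + (b.(0 | 0 + d.0) + d.(0 | 0 + d.0)) | =a=> p1, =b=> p2, =c=> p3, =c=> p4, =d=> p2
  p1 = d.0 | =d=> p5
  p2 = 0 | 0 + d.0 | =d=> p5
  p3 = (0 + 0) | 0 | stopped
  p4 = a.(0 | 0) | =a=> p6
  p5 = 0 | stopped
  p6 = 0 | 0 | stopped
Reachable graph of Q (8 states):
  q0 = c.a.(0 | 0) + ((0 + 0) | c.0 + a.d.0) + (b.(0 | 0 + d.0) + d.(0 | 0 + a.0)) | =a=> q1, =b=> q2, =c=> q3, =c=> q4, =d=> q5
  q1 = d.0 | =d=> q6
  q2 = 0 | 0 + d.0 | =d=> q6
  q3 = (0 + 0) | 0 | stopped
  q4 = a.(0 | 0) | =a=> q7
  q5 = 0 | 0 + a.0 | =a=> q6
  q6 = 0 | stopped
  q7 = 0 | 0 | stopped
Coarsest stable partition (strong bisimilarity classes):
  B0 = {p0}
  B1 = {p1, p2, q1, q2}
  B2 = {p3, p5, p6, q3, q6, q7}
  B3 = {p4, q4, q5}
  B4 = {q0}
p0 ∈ B0, q0 ∈ B4 → different blocks

P ≁ Q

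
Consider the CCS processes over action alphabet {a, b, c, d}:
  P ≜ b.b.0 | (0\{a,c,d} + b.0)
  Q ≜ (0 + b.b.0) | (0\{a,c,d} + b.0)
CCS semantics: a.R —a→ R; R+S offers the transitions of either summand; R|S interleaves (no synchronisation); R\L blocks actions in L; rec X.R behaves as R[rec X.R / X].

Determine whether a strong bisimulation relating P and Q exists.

P's transition system — 6 states:
  p0 = b.b.0 | (0\{a,c,d} + b.0) ⊢ -b-> p1, -b-> p2
  p1 = b.0 | (0\{a,c,d} + b.0) ⊢ -b-> p3, -b-> p4
  p2 = b.b.0 | 0 ⊢ -b-> p4
  p3 = 0 | (0\{a,c,d} + b.0) ⊢ -b-> p5
  p4 = b.0 | 0 ⊢ -b-> p5
  p5 = 0 | 0 ⊢ ∅
Q's transition system — 6 states:
  q0 = (0 + b.b.0) | (0\{a,c,d} + b.0) ⊢ -b-> q1, -b-> q2
  q1 = (0 + b.b.0) | 0 ⊢ -b-> q3
  q2 = b.0 | (0\{a,c,d} + b.0) ⊢ -b-> q3, -b-> q4
  q3 = b.0 | 0 ⊢ -b-> q5
  q4 = 0 | (0\{a,c,d} + b.0) ⊢ -b-> q5
  q5 = 0 | 0 ⊢ ∅
Partition-refinement fixed point:
  B0 = {p0, q0}
  B1 = {p1, p2, q1, q2}
  B2 = {p3, p4, q3, q4}
  B3 = {p5, q5}
p0 ∈ B0, q0 ∈ B0 → same block

bisimilar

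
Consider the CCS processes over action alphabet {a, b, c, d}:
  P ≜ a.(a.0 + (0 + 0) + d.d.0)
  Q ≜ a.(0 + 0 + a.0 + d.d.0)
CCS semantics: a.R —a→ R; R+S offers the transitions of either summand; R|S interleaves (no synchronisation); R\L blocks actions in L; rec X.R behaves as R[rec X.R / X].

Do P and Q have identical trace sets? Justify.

Reachable graph of P (4 states):
  u0 = a.(a.0 + (0 + 0) + d.d.0) → ··a··> u1
  u1 = a.0 + (0 + 0) + d.d.0 → ··a··> u2, ··d··> u3
  u2 = 0 → (no moves)
  u3 = d.0 → ··d··> u2
Reachable graph of Q (4 states):
  v0 = a.(0 + 0 + a.0 + d.d.0) → ··a··> v1
  v1 = 0 + 0 + a.0 + d.d.0 → ··a··> v2, ··d··> v3
  v2 = 0 → (no moves)
  v3 = d.0 → ··d··> v2
Bisimilarity quotient blocks:
  B0 = {u0, v0}
  B1 = {u1, v1}
  B2 = {u2, v2}
  B3 = {u3, v3}
u0 ∈ B0, v0 ∈ B0 → same block
Bisimilar ⇒ trace-equivalent.

YES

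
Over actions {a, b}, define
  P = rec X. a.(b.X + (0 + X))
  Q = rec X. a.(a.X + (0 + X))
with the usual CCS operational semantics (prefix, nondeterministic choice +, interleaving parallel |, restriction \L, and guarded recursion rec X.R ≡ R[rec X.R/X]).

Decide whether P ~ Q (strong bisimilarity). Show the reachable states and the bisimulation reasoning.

LTS(P): 2 reachable states
  s0 = rec X. a.(b.X + (0 + X)) ⊢ -a-> s1
  s1 = b.(rec X. a.(b.X + (0 + X))) + (0 + (rec X. a.(b.X + (0 + X)))) ⊢ -a-> s1, -b-> s0
LTS(Q): 2 reachable states
  t0 = rec X. a.(a.X + (0 + X)) ⊢ -a-> t1
  t1 = a.(rec X. a.(a.X + (0 + X))) + (0 + (rec X. a.(a.X + (0 + X)))) ⊢ -a-> t0, -a-> t1
Bisimilarity quotient blocks:
  B0 = {s0}
  B1 = {s1}
  B2 = {t0, t1}
s0 ∈ B0, t0 ∈ B2 → different blocks

NO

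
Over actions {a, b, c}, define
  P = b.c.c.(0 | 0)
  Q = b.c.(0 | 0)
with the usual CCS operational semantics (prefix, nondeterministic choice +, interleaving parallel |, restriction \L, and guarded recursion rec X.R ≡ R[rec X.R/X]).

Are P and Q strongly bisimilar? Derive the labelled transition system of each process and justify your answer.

NO

LTS(P): 4 reachable states
  p0 = b.c.c.(0 | 0) → —b→ p1
  p1 = c.c.(0 | 0) → —c→ p2
  p2 = c.(0 | 0) → —c→ p3
  p3 = 0 | 0 → deadlocked
LTS(Q): 3 reachable states
  q0 = b.c.(0 | 0) → —b→ q1
  q1 = c.(0 | 0) → —c→ q2
  q2 = 0 | 0 → deadlocked
Bisimilarity quotient blocks:
  B0 = {p0}
  B1 = {p1}
  B2 = {p2, q1}
  B3 = {p3, q2}
  B4 = {q0}
p0 ∈ B0, q0 ∈ B4 → different blocks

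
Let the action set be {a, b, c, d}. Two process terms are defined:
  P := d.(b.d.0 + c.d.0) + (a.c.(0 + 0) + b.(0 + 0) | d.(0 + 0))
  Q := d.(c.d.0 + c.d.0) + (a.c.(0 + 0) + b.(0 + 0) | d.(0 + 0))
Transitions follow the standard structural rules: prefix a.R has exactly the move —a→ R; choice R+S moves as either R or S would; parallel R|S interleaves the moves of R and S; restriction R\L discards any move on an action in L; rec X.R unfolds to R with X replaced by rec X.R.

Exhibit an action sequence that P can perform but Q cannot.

dbd

LTS(P): 9 reachable states
  u0 = d.(b.d.0 + c.d.0) + (a.c.(0 + 0) + b.(0 + 0) | d.(0 + 0)) | ··a··> u1, ··b··> u2, ··d··> u3, ··d··> u4
  u1 = c.(0 + 0) | ··c··> u5
  u2 = (0 + 0) | d.(0 + 0) | ··d··> u6
  u3 = b.(0 + 0) | (0 + 0) | ··b··> u6
  u4 = b.d.0 + c.d.0 | ··b··> u7, ··c··> u7
  u5 = 0 + 0 | ·
  u6 = (0 + 0) | (0 + 0) | ·
  u7 = d.0 | ··d··> u8
  u8 = 0 | ·
LTS(Q): 9 reachable states
  v0 = d.(c.d.0 + c.d.0) + (a.c.(0 + 0) + b.(0 + 0) | d.(0 + 0)) | ··a··> v1, ··b··> v2, ··d··> v3, ··d··> v4
  v1 = c.(0 + 0) | ··c··> v5
  v2 = (0 + 0) | d.(0 + 0) | ··d··> v6
  v3 = b.(0 + 0) | (0 + 0) | ··b··> v6
  v4 = c.d.0 + c.d.0 | ··c··> v7
  v5 = 0 + 0 | ·
  v6 = (0 + 0) | (0 + 0) | ·
  v7 = d.0 | ··d··> v8
  v8 = 0 | ·
Run σ = ⟨dbd⟩ on P: start {u0}
  step 1 (d): {u3, u4}
  step 2 (b): {u6, u7}
  step 3 (d): {u8}
  — P admits the full trace.
Run σ = ⟨dbd⟩ on Q: start {v0}
  step 1 (d): {v3, v4}
  step 2 (b): {v6}
  step 3 (d): no successor for Q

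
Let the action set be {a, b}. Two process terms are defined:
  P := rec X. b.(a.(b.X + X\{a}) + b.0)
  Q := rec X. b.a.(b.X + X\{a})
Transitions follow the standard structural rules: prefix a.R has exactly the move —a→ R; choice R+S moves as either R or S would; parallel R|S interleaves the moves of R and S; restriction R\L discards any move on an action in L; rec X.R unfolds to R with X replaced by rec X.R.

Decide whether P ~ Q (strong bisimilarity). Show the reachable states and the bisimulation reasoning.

P ≁ Q

Reachable graph of P (6 states):
  s0 = rec X. b.(a.(b.X + X\{a}) + b.0) | —b→ s1
  s1 = a.(b.(rec X. b.(a.(b.X + X\{a}) + b.0)) + (rec X. b.(a.(b.X + X\{a}) + b.0))\{a}) + b.0 | —a→ s2, —b→ s3
  s2 = b.(rec X. b.(a.(b.X + X\{a}) + b.0)) + (rec X. b.(a.(b.X + X\{a}) + b.0))\{a} | —b→ s0, —b→ s4
  s3 = 0 | deadlocked
  s4 = (a.(b.(rec X. b.(a.(b.X + X\{a}) + b.0)) + (rec X. b.(a.(b.X + X\{a}) + b.0))\{a}) + b.0)\{a} | —b→ s5
  s5 = 0\{a} | deadlocked
Reachable graph of Q (4 states):
  t0 = rec X. b.a.(b.X + X\{a}) | —b→ t1
  t1 = a.(b.(rec X. b.a.(b.X + X\{a})) + (rec X. b.a.(b.X + X\{a}))\{a}) | —a→ t2
  t2 = b.(rec X. b.a.(b.X + X\{a})) + (rec X. b.a.(b.X + X\{a}))\{a} | —b→ t0, —b→ t3
  t3 = (a.(b.(rec X. b.a.(b.X + X\{a})) + (rec X. b.a.(b.X + X\{a}))\{a}))\{a} | deadlocked
Coarsest stable partition (strong bisimilarity classes):
  B0 = {s0}
  B1 = {s1}
  B2 = {s2}
  B3 = {s4}
  B4 = {s3, s5, t3}
  B5 = {t0}
  B6 = {t1}
  B7 = {t2}
s0 ∈ B0, t0 ∈ B5 → different blocks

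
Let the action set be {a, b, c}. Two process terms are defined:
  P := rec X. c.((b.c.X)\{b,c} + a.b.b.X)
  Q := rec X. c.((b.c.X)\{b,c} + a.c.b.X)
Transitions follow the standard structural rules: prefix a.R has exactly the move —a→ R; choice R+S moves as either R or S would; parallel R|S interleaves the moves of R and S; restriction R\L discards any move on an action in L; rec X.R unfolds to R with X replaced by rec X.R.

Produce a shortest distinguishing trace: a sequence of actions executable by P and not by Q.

cab

LTS(P): 4 reachable states
  m0 = rec X. c.((b.c.X)\{b,c} + a.b.b.X) :: --c--▸ m1
  m1 = (b.c.(rec X. c.((b.c.X)\{b,c} + a.b.b.X)))\{b,c} + a.b.b.(rec X. c.((b.c.X)\{b,c} + a.b.b.X)) :: --a--▸ m2
  m2 = b.b.(rec X. c.((b.c.X)\{b,c} + a.b.b.X)) :: --b--▸ m3
  m3 = b.(rec X. c.((b.c.X)\{b,c} + a.b.b.X)) :: --b--▸ m0
LTS(Q): 4 reachable states
  n0 = rec X. c.((b.c.X)\{b,c} + a.c.b.X) :: --c--▸ n1
  n1 = (b.c.(rec X. c.((b.c.X)\{b,c} + a.c.b.X)))\{b,c} + a.c.b.(rec X. c.((b.c.X)\{b,c} + a.c.b.X)) :: --a--▸ n2
  n2 = c.b.(rec X. c.((b.c.X)\{b,c} + a.c.b.X)) :: --c--▸ n3
  n3 = b.(rec X. c.((b.c.X)\{b,c} + a.c.b.X)) :: --b--▸ n0
Executing cab from P (initial set {m0}):
  step 1 (c): {m1}
  step 2 (a): {m2}
  step 3 (b): {m3}
  P completes σ.
Executing cab from Q (initial set {n0}):
  step 1 (c): {n1}
  step 2 (a): {n2}
  step 3 (b): ∅  — Q cannot continue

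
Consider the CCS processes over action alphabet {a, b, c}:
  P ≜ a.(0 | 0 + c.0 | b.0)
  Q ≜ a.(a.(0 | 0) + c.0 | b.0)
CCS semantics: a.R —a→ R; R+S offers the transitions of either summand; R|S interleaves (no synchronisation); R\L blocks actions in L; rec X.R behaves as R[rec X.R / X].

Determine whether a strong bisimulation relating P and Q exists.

P's transition system — 5 states:
  u0 = a.(0 | 0 + c.0 | b.0) | —a→ u1
  u1 = 0 | 0 + c.0 | b.0 | —b→ u2, —c→ u3
  u2 = c.0 | 0 | —c→ u4
  u3 = 0 | b.0 | —b→ u4
  u4 = 0 | 0 | ·
Q's transition system — 5 states:
  v0 = a.(a.(0 | 0) + c.0 | b.0) | —a→ v1
  v1 = a.(0 | 0) + c.0 | b.0 | —a→ v2, —b→ v3, —c→ v4
  v2 = 0 | 0 | ·
  v3 = c.0 | 0 | —c→ v2
  v4 = 0 | b.0 | —b→ v2
Coarsest stable partition (strong bisimilarity classes):
  B0 = {u0}
  B1 = {u1}
  B2 = {u3, v4}
  B3 = {u4, v2}
  B4 = {u2, v3}
  B5 = {v0}
  B6 = {v1}
u0 ∈ B0, v0 ∈ B5 → different blocks

P ≁ Q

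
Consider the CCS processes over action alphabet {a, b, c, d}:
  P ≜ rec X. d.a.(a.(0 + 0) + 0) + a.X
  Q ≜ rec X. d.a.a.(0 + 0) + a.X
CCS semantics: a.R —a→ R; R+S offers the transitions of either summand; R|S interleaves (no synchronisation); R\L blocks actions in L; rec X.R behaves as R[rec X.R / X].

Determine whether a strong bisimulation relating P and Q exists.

LTS(P): 4 reachable states
  m0 = rec X. d.a.(a.(0 + 0) + 0) + a.X has moves ··a··> m0, ··d··> m1
  m1 = a.(a.(0 + 0) + 0) has moves ··a··> m2
  m2 = a.(0 + 0) + 0 has moves ··a··> m3
  m3 = 0 + 0 has moves ·
LTS(Q): 4 reachable states
  n0 = rec X. d.a.a.(0 + 0) + a.X has moves ··a··> n0, ··d··> n1
  n1 = a.a.(0 + 0) has moves ··a··> n2
  n2 = a.(0 + 0) has moves ··a··> n3
  n3 = 0 + 0 has moves ·
Coarsest stable partition (strong bisimilarity classes):
  B0 = {m0, n0}
  B1 = {m1, n1}
  B2 = {m2, n2}
  B3 = {m3, n3}
m0 ∈ B0, n0 ∈ B0 → same block

P ~ Q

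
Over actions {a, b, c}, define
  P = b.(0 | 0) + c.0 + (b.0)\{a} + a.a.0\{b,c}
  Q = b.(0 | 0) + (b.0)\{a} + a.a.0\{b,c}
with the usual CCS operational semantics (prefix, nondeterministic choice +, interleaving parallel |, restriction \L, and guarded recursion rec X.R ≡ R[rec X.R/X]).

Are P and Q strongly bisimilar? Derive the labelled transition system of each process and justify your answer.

NO

Reachable graph of P (6 states):
  s0 = b.(0 | 0) + c.0 + (b.0)\{a} + a.a.0\{b,c} has moves --a--▸ s1, --b--▸ s2, --b--▸ s3, --c--▸ s4
  s1 = a.0\{b,c} has moves --a--▸ s5
  s2 = 0 | 0 has moves (no moves)
  s3 = 0\{a} has moves (no moves)
  s4 = 0 has moves (no moves)
  s5 = 0\{b,c} has moves (no moves)
Reachable graph of Q (5 states):
  t0 = b.(0 | 0) + (b.0)\{a} + a.a.0\{b,c} has moves --a--▸ t1, --b--▸ t2, --b--▸ t3
  t1 = a.0\{b,c} has moves --a--▸ t4
  t2 = 0 | 0 has moves (no moves)
  t3 = 0\{a} has moves (no moves)
  t4 = 0\{b,c} has moves (no moves)
Partition-refinement fixed point:
  B0 = {s0}
  B1 = {s2, s3, s4, s5, t2, t3, t4}
  B2 = {s1, t1}
  B3 = {t0}
s0 ∈ B0, t0 ∈ B3 → different blocks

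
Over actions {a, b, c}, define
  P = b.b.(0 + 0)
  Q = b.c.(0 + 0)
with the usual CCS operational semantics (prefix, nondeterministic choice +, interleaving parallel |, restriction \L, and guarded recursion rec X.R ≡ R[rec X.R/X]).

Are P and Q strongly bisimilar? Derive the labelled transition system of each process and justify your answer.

LTS(P): 3 reachable states
  p0 = b.b.(0 + 0) | —b→ p1
  p1 = b.(0 + 0) | —b→ p2
  p2 = 0 + 0 | ∅
LTS(Q): 3 reachable states
  q0 = b.c.(0 + 0) | —b→ q1
  q1 = c.(0 + 0) | —c→ q2
  q2 = 0 + 0 | ∅
Coarsest stable partition (strong bisimilarity classes):
  B0 = {p0}
  B1 = {p1}
  B2 = {p2, q2}
  B3 = {q0}
  B4 = {q1}
p0 ∈ B0, q0 ∈ B3 → different blocks

NO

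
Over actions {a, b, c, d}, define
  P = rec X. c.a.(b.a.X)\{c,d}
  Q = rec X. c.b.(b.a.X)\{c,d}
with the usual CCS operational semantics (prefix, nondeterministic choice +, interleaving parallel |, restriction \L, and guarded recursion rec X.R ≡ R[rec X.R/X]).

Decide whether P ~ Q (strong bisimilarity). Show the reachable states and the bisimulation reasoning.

P's transition system — 5 states:
  u0 = rec X. c.a.(b.a.X)\{c,d} has moves -c-> u1
  u1 = a.(b.a.(rec X. c.a.(b.a.X)\{c,d}))\{c,d} has moves -a-> u2
  u2 = (b.a.(rec X. c.a.(b.a.X)\{c,d}))\{c,d} has moves -b-> u3
  u3 = (a.(rec X. c.a.(b.a.X)\{c,d}))\{c,d} has moves -a-> u4
  u4 = (rec X. c.a.(b.a.X)\{c,d})\{c,d} has moves ·
Q's transition system — 5 states:
  v0 = rec X. c.b.(b.a.X)\{c,d} has moves -c-> v1
  v1 = b.(b.a.(rec X. c.b.(b.a.X)\{c,d}))\{c,d} has moves -b-> v2
  v2 = (b.a.(rec X. c.b.(b.a.X)\{c,d}))\{c,d} has moves -b-> v3
  v3 = (a.(rec X. c.b.(b.a.X)\{c,d}))\{c,d} has moves -a-> v4
  v4 = (rec X. c.b.(b.a.X)\{c,d})\{c,d} has moves ·
Bisimilarity quotient blocks:
  B0 = {u0}
  B1 = {u1}
  B2 = {u2, v2}
  B3 = {u3, v3}
  B4 = {u4, v4}
  B5 = {v0}
  B6 = {v1}
u0 ∈ B0, v0 ∈ B5 → different blocks

not bisimilar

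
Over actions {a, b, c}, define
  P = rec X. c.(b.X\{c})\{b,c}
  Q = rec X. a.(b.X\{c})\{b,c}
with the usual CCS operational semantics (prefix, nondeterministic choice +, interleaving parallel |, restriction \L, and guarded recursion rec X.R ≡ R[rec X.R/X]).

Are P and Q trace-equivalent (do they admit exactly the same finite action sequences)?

traces(P) ≠ traces(Q) — witness ⟨c⟩

Reachable graph of P (2 states):
  u0 = rec X. c.(b.X\{c})\{b,c} has moves ··c··> u1
  u1 = (b.(rec X. c.(b.X\{c})\{b,c})\{c})\{b,c} has moves stopped
Reachable graph of Q (2 states):
  v0 = rec X. a.(b.X\{c})\{b,c} has moves ··a··> v1
  v1 = (b.(rec X. a.(b.X\{c})\{b,c})\{c})\{b,c} has moves stopped
Trace ⟨c⟩ through P, begin at {u0}:
  step 1 (c): {u1}
  P completes σ.
Trace ⟨c⟩ through Q, begin at {v0}:
  step 1 (c): no successor for Q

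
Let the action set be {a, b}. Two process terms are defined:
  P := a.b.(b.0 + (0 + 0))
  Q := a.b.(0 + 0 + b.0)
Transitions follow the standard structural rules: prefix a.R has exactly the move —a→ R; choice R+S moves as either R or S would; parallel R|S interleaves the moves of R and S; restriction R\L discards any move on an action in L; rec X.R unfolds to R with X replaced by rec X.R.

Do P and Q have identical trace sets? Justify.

YES

Reachable graph of P (4 states):
  s0 = a.b.(b.0 + (0 + 0)) has moves =a=> s1
  s1 = b.(b.0 + (0 + 0)) has moves =b=> s2
  s2 = b.0 + (0 + 0) has moves =b=> s3
  s3 = 0 has moves (no moves)
Reachable graph of Q (4 states):
  t0 = a.b.(0 + 0 + b.0) has moves =a=> t1
  t1 = b.(0 + 0 + b.0) has moves =b=> t2
  t2 = 0 + 0 + b.0 has moves =b=> t3
  t3 = 0 has moves (no moves)
Coarsest stable partition (strong bisimilarity classes):
  B0 = {s0, t0}
  B1 = {s1, t1}
  B2 = {s2, t2}
  B3 = {s3, t3}
s0 ∈ B0, t0 ∈ B0 → same block
Bisimilar ⇒ trace-equivalent.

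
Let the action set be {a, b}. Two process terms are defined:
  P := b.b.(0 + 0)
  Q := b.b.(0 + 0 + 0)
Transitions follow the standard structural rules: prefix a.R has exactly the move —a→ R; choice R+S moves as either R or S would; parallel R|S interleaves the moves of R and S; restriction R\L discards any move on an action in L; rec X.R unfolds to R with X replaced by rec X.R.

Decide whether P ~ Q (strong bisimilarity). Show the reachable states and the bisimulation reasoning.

P ~ Q

P's transition system — 3 states:
  p0 = b.b.(0 + 0) | =b=> p1
  p1 = b.(0 + 0) | =b=> p2
  p2 = 0 + 0 | deadlocked
Q's transition system — 3 states:
  q0 = b.b.(0 + 0 + 0) | =b=> q1
  q1 = b.(0 + 0 + 0) | =b=> q2
  q2 = 0 + 0 + 0 | deadlocked
Partition-refinement fixed point:
  B0 = {p0, q0}
  B1 = {p1, q1}
  B2 = {p2, q2}
p0 ∈ B0, q0 ∈ B0 → same block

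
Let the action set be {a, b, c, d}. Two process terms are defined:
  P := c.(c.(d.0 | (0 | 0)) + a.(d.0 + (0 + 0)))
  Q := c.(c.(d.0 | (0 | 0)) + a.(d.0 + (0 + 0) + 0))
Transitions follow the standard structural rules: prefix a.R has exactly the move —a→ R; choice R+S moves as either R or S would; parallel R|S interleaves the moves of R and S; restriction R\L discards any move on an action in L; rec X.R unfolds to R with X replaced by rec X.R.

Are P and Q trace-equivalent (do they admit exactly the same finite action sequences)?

trace-equivalent

P's transition system — 6 states:
  m0 = c.(c.(d.0 | (0 | 0)) + a.(d.0 + (0 + 0))) → --c--▸ m1
  m1 = c.(d.0 | (0 | 0)) + a.(d.0 + (0 + 0)) → --a--▸ m2, --c--▸ m3
  m2 = d.0 + (0 + 0) → --d--▸ m4
  m3 = d.0 | (0 | 0) → --d--▸ m5
  m4 = 0 → (no moves)
  m5 = 0 | (0 | 0) → (no moves)
Q's transition system — 6 states:
  n0 = c.(c.(d.0 | (0 | 0)) + a.(d.0 + (0 + 0) + 0)) → --c--▸ n1
  n1 = c.(d.0 | (0 | 0)) + a.(d.0 + (0 + 0) + 0) → --a--▸ n2, --c--▸ n3
  n2 = d.0 + (0 + 0) + 0 → --d--▸ n4
  n3 = d.0 | (0 | 0) → --d--▸ n5
  n4 = 0 → (no moves)
  n5 = 0 | (0 | 0) → (no moves)
Coarsest stable partition (strong bisimilarity classes):
  B0 = {m0, n0}
  B1 = {m1, n1}
  B2 = {m2, m3, n2, n3}
  B3 = {m4, m5, n4, n5}
m0 ∈ B0, n0 ∈ B0 → same block
Bisimilar ⇒ trace-equivalent.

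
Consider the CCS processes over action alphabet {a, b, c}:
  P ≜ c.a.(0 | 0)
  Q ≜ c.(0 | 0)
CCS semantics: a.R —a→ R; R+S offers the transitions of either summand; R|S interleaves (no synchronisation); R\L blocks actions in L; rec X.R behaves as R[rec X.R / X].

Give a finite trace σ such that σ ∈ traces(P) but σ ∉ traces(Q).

Reachable graph of P (3 states):
  s0 = c.a.(0 | 0) | —c→ s1
  s1 = a.(0 | 0) | —a→ s2
  s2 = 0 | 0 | stopped
Reachable graph of Q (2 states):
  t0 = c.(0 | 0) | —c→ t1
  t1 = 0 | 0 | stopped
Executing ca from P (initial set {s0}):
  after c @ step 1: {s1}
  after a @ step 2: {s2}
  — P admits the full trace.
Executing ca from Q (initial set {t0}):
  after c @ step 1: {t1}
  after a @ step 2: no successor for Q

ca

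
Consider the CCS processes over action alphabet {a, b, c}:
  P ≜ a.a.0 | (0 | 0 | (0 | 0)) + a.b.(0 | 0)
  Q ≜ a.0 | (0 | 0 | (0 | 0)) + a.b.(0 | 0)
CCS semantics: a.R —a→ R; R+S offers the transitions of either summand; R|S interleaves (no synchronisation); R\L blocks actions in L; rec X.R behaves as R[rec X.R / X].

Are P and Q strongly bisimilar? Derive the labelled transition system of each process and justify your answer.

not bisimilar

LTS(P): 5 reachable states
  p0 = a.a.0 | (0 | 0 | (0 | 0)) + a.b.(0 | 0) ⊢ ··a··> p1, ··a··> p2
  p1 = a.0 | (0 | 0 | (0 | 0)) ⊢ ··a··> p3
  p2 = b.(0 | 0) ⊢ ··b··> p4
  p3 = 0 | (0 | 0 | (0 | 0)) ⊢ stopped
  p4 = 0 | 0 ⊢ stopped
LTS(Q): 4 reachable states
  q0 = a.0 | (0 | 0 | (0 | 0)) + a.b.(0 | 0) ⊢ ··a··> q1, ··a··> q2
  q1 = 0 | (0 | 0 | (0 | 0)) ⊢ stopped
  q2 = b.(0 | 0) ⊢ ··b··> q3
  q3 = 0 | 0 ⊢ stopped
Partition-refinement fixed point:
  B0 = {p0}
  B1 = {p2, q2}
  B2 = {p3, p4, q1, q3}
  B3 = {p1}
  B4 = {q0}
p0 ∈ B0, q0 ∈ B4 → different blocks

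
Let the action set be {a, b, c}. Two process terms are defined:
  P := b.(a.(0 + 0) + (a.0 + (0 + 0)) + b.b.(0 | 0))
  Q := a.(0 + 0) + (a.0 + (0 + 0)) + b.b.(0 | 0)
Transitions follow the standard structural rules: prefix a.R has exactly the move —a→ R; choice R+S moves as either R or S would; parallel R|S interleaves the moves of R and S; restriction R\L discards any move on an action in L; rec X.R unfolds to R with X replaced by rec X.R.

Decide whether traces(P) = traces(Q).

trace-distinct — witness ⟨ba⟩

Reachable graph of P (6 states):
  s0 = b.(a.(0 + 0) + (a.0 + (0 + 0)) + b.b.(0 | 0)) | =b=> s1
  s1 = a.(0 + 0) + (a.0 + (0 + 0)) + b.b.(0 | 0) | =a=> s2, =a=> s3, =b=> s4
  s2 = 0 | ·
  s3 = 0 + 0 | ·
  s4 = b.(0 | 0) | =b=> s5
  s5 = 0 | 0 | ·
Reachable graph of Q (5 states):
  t0 = a.(0 + 0) + (a.0 + (0 + 0)) + b.b.(0 | 0) | =a=> t1, =a=> t2, =b=> t3
  t1 = 0 | ·
  t2 = 0 + 0 | ·
  t3 = b.(0 | 0) | =b=> t4
  t4 = 0 | 0 | ·
Trace ⟨ba⟩ through P, begin at {s0}:
  step 1 (b): {s1}
  step 2 (a): {s2, s3}
  P completes σ.
Trace ⟨ba⟩ through Q, begin at {t0}:
  step 1 (b): {t3}
  step 2 (a): ∅  — Q cannot continue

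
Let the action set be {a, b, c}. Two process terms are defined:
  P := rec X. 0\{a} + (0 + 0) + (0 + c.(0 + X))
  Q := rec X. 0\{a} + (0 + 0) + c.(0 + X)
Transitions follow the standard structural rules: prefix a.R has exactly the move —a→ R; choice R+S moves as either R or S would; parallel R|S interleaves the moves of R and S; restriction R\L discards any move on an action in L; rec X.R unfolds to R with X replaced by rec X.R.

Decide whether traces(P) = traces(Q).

LTS(P): 2 reachable states
  m0 = rec X. 0\{a} + (0 + 0) + (0 + c.(0 + X)) → =c=> m1
  m1 = 0 + (rec X. 0\{a} + (0 + 0) + (0 + c.(0 + X))) → =c=> m1
LTS(Q): 2 reachable states
  n0 = rec X. 0\{a} + (0 + 0) + c.(0 + X) → =c=> n1
  n1 = 0 + (rec X. 0\{a} + (0 + 0) + c.(0 + X)) → =c=> n1
Bisimilarity quotient blocks:
  B0 = {m0, m1, n0, n1}
m0 ∈ B0, n0 ∈ B0 → same block
Bisimilar ⇒ trace-equivalent.

traces(P) = traces(Q)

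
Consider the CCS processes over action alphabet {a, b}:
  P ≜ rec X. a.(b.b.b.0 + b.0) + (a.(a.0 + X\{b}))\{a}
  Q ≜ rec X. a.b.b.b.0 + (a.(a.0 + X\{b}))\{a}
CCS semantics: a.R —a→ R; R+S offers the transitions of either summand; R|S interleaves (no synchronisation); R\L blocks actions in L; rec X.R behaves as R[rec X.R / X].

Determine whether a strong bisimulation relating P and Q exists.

Reachable graph of P (5 states):
  m0 = rec X. a.(b.b.b.0 + b.0) + (a.(a.0 + X\{b}))\{a} → —a→ m1
  m1 = b.b.b.0 + b.0 → —b→ m2, —b→ m3
  m2 = 0 → ∅
  m3 = b.b.0 → —b→ m4
  m4 = b.0 → —b→ m2
Reachable graph of Q (5 states):
  n0 = rec X. a.b.b.b.0 + (a.(a.0 + X\{b}))\{a} → —a→ n1
  n1 = b.b.b.0 → —b→ n2
  n2 = b.b.0 → —b→ n3
  n3 = b.0 → —b→ n4
  n4 = 0 → ∅
Coarsest stable partition (strong bisimilarity classes):
  B0 = {m0}
  B1 = {m1}
  B2 = {m3, n2}
  B3 = {m4, n3}
  B4 = {m2, n4}
  B5 = {n0}
  B6 = {n1}
m0 ∈ B0, n0 ∈ B5 → different blocks

NO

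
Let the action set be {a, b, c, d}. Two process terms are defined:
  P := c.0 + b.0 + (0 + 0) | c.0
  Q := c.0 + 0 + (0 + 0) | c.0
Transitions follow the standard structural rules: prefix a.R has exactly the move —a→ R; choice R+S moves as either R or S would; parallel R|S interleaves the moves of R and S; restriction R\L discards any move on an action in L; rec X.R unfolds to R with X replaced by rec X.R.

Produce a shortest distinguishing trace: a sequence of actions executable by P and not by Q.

b

Reachable graph of P (3 states):
  s0 = c.0 + b.0 + (0 + 0) | c.0 ⊢ —b→ s1, —c→ s1, —c→ s2
  s1 = 0 ⊢ ·
  s2 = (0 + 0) | 0 ⊢ ·
Reachable graph of Q (3 states):
  t0 = c.0 + 0 + (0 + 0) | c.0 ⊢ —c→ t1, —c→ t2
  t1 = (0 + 0) | 0 ⊢ ·
  t2 = 0 ⊢ ·
Trace ⟨b⟩ through P, begin at {s0}:
  step 1 (b): {s1}
  P completes σ.
Trace ⟨b⟩ through Q, begin at {t0}:
  step 1 (b): ∅  — Q cannot continue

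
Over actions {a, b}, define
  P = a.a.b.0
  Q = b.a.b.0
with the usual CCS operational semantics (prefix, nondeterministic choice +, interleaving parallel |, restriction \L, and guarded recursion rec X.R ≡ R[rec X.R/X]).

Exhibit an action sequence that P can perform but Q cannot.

a

LTS(P): 4 reachable states
  s0 = a.a.b.0 ⊢ -a-> s1
  s1 = a.b.0 ⊢ -a-> s2
  s2 = b.0 ⊢ -b-> s3
  s3 = 0 ⊢ ·
LTS(Q): 4 reachable states
  t0 = b.a.b.0 ⊢ -b-> t1
  t1 = a.b.0 ⊢ -a-> t2
  t2 = b.0 ⊢ -b-> t3
  t3 = 0 ⊢ ·
Trace ⟨a⟩ through P, begin at {s0}:
  step 1 (a): {s1}
  — P admits the full trace.
Trace ⟨a⟩ through Q, begin at {t0}:
  step 1 (a): no successor for Q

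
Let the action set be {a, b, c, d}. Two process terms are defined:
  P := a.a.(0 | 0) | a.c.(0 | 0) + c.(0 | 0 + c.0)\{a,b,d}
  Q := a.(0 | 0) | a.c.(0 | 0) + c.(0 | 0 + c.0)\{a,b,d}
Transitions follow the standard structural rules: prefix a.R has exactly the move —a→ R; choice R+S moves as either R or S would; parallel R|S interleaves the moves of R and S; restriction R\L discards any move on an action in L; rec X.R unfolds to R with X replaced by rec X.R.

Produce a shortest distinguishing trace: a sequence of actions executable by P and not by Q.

LTS(P): 11 reachable states
  m0 = a.a.(0 | 0) | a.c.(0 | 0) + c.(0 | 0 + c.0)\{a,b,d} | -a-> m1, -a-> m2, -c-> m3
  m1 = a.(0 | 0) | a.c.(0 | 0) | -a-> m4, -a-> m5
  m2 = a.a.(0 | 0) | c.(0 | 0) | -a-> m5, -c-> m6
  m3 = (0 | 0 + c.0)\{a,b,d} | -c-> m7
  m4 = 0 | 0 | a.c.(0 | 0) | -a-> m8
  m5 = a.(0 | 0) | c.(0 | 0) | -a-> m8, -c-> m9
  m6 = a.a.(0 | 0) | (0 | 0) | -a-> m9
  m7 = 0\{a,b,d} | (no moves)
  m8 = 0 | 0 | c.(0 | 0) | -c-> m10
  m9 = a.(0 | 0) | (0 | 0) | -a-> m10
  m10 = 0 | 0 | (0 | 0) | (no moves)
LTS(Q): 8 reachable states
  n0 = a.(0 | 0) | a.c.(0 | 0) + c.(0 | 0 + c.0)\{a,b,d} | -a-> n1, -a-> n2, -c-> n3
  n1 = 0 | 0 | a.c.(0 | 0) | -a-> n4
  n2 = a.(0 | 0) | c.(0 | 0) | -a-> n4, -c-> n5
  n3 = (0 | 0 + c.0)\{a,b,d} | -c-> n6
  n4 = 0 | 0 | c.(0 | 0) | -c-> n7
  n5 = a.(0 | 0) | (0 | 0) | -a-> n7
  n6 = 0\{a,b,d} | (no moves)
  n7 = 0 | 0 | (0 | 0) | (no moves)
Trace ⟨aaa⟩ through P, begin at {m0}:
  step 1 (a): {m1, m2}
  step 2 (a): {m4, m5}
  step 3 (a): {m8}
  — P admits the full trace.
Trace ⟨aaa⟩ through Q, begin at {n0}:
  step 1 (a): {n1, n2}
  step 2 (a): {n4}
  step 3 (a): no successor for Q

aaa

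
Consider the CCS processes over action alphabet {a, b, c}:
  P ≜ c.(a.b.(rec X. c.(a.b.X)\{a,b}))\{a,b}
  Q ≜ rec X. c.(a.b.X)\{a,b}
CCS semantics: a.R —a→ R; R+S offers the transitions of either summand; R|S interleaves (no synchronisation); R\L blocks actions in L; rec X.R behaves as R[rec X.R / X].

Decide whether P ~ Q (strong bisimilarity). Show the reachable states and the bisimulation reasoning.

P's transition system — 2 states:
  s0 = c.(a.b.(rec X. c.(a.b.X)\{a,b}))\{a,b} → =c=> s1
  s1 = (a.b.(rec X. c.(a.b.X)\{a,b}))\{a,b} → ·
Q's transition system — 2 states:
  t0 = rec X. c.(a.b.X)\{a,b} → =c=> t1
  t1 = (a.b.(rec X. c.(a.b.X)\{a,b}))\{a,b} → ·
Coarsest stable partition (strong bisimilarity classes):
  B0 = {s0, t0}
  B1 = {s1, t1}
s0 ∈ B0, t0 ∈ B0 → same block

P ~ Q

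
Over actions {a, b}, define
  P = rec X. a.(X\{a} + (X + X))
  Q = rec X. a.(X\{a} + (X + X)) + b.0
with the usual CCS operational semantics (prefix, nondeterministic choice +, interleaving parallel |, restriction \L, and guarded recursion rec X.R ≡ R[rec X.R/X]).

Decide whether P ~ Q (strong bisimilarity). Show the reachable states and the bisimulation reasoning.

NO

LTS(P): 2 reachable states
  u0 = rec X. a.(X\{a} + (X + X)) | --a--▸ u1
  u1 = (rec X. a.(X\{a} + (X + X)))\{a} + ((rec X. a.(X\{a} + (X + X))) + (rec X. a.(X\{a} + (X + X)))) | --a--▸ u1
LTS(Q): 4 reachable states
  v0 = rec X. a.(X\{a} + (X + X)) + b.0 | --a--▸ v1, --b--▸ v2
  v1 = (rec X. a.(X\{a} + (X + X)) + b.0)\{a} + ((rec X. a.(X\{a} + (X + X)) + b.0) + (rec X. a.(X\{a} + (X + X)) + b.0)) | --a--▸ v1, --b--▸ v2, --b--▸ v3
  v2 = 0 | stopped
  v3 = 0\{a} | stopped
Coarsest stable partition (strong bisimilarity classes):
  B0 = {u0, u1}
  B1 = {v0, v1}
  B2 = {v2, v3}
u0 ∈ B0, v0 ∈ B1 → different blocks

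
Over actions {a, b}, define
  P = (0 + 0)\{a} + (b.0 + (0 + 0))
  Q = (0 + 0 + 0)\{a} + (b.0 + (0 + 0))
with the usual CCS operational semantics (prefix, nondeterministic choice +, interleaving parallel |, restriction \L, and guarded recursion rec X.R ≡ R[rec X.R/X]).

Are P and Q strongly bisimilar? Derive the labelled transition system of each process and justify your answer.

P's transition system — 2 states:
  u0 = (0 + 0)\{a} + (b.0 + (0 + 0)) ⊢ =b=> u1
  u1 = 0 ⊢ (no moves)
Q's transition system — 2 states:
  v0 = (0 + 0 + 0)\{a} + (b.0 + (0 + 0)) ⊢ =b=> v1
  v1 = 0 ⊢ (no moves)
Bisimilarity quotient blocks:
  B0 = {u0, v0}
  B1 = {u1, v1}
u0 ∈ B0, v0 ∈ B0 → same block

bisimilar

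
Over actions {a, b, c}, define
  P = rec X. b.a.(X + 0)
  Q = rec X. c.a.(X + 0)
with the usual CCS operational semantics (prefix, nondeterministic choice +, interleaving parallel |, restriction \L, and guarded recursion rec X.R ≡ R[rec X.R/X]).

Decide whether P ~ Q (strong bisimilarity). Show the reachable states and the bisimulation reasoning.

Reachable graph of P (3 states):
  p0 = rec X. b.a.(X + 0) has moves =b=> p1
  p1 = a.((rec X. b.a.(X + 0)) + 0) has moves =a=> p2
  p2 = (rec X. b.a.(X + 0)) + 0 has moves =b=> p1
Reachable graph of Q (3 states):
  q0 = rec X. c.a.(X + 0) has moves =c=> q1
  q1 = a.((rec X. c.a.(X + 0)) + 0) has moves =a=> q2
  q2 = (rec X. c.a.(X + 0)) + 0 has moves =c=> q1
Coarsest stable partition (strong bisimilarity classes):
  B0 = {p0, p2}
  B1 = {p1}
  B2 = {q0, q2}
  B3 = {q1}
p0 ∈ B0, q0 ∈ B2 → different blocks

P ≁ Q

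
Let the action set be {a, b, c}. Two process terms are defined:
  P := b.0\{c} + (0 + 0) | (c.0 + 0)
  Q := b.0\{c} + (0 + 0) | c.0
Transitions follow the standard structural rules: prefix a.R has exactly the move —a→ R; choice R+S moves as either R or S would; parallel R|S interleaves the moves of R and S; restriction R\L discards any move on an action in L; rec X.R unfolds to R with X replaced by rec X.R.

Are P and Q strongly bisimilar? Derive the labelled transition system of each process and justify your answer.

bisimilar

P's transition system — 3 states:
  m0 = b.0\{c} + (0 + 0) | (c.0 + 0) :: -b-> m1, -c-> m2
  m1 = 0\{c} :: ·
  m2 = (0 + 0) | 0 :: ·
Q's transition system — 3 states:
  n0 = b.0\{c} + (0 + 0) | c.0 :: -b-> n1, -c-> n2
  n1 = 0\{c} :: ·
  n2 = (0 + 0) | 0 :: ·
Coarsest stable partition (strong bisimilarity classes):
  B0 = {m0, n0}
  B1 = {m1, m2, n1, n2}
m0 ∈ B0, n0 ∈ B0 → same block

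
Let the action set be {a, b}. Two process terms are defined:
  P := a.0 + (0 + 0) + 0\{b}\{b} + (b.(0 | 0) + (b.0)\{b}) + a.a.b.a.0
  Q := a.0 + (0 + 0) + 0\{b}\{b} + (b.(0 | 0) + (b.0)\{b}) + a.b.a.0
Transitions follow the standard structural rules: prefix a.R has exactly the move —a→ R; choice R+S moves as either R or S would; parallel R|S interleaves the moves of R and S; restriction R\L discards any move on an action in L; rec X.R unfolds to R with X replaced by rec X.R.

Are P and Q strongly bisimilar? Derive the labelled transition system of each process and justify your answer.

NO

LTS(P): 6 reachable states
  m0 = a.0 + (0 + 0) + 0\{b}\{b} + (b.(0 | 0) + (b.0)\{b}) + a.a.b.a.0 | —a→ m1, —a→ m2, —b→ m3
  m1 = 0 | (no moves)
  m2 = a.b.a.0 | —a→ m4
  m3 = 0 | 0 | (no moves)
  m4 = b.a.0 | —b→ m5
  m5 = a.0 | —a→ m1
LTS(Q): 5 reachable states
  n0 = a.0 + (0 + 0) + 0\{b}\{b} + (b.(0 | 0) + (b.0)\{b}) + a.b.a.0 | —a→ n1, —a→ n2, —b→ n3
  n1 = 0 | (no moves)
  n2 = b.a.0 | —b→ n4
  n3 = 0 | 0 | (no moves)
  n4 = a.0 | —a→ n1
Bisimilarity quotient blocks:
  B0 = {m0}
  B1 = {m1, m3, n1, n3}
  B2 = {m2}
  B3 = {m4, n2}
  B4 = {m5, n4}
  B5 = {n0}
m0 ∈ B0, n0 ∈ B5 → different blocks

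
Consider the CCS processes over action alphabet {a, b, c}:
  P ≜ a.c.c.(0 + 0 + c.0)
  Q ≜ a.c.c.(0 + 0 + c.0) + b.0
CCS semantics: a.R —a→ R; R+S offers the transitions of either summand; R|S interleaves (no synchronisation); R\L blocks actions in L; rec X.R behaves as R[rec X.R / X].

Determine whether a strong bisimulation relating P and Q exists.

LTS(P): 5 reachable states
  u0 = a.c.c.(0 + 0 + c.0) ⊢ --a--▸ u1
  u1 = c.c.(0 + 0 + c.0) ⊢ --c--▸ u2
  u2 = c.(0 + 0 + c.0) ⊢ --c--▸ u3
  u3 = 0 + 0 + c.0 ⊢ --c--▸ u4
  u4 = 0 ⊢ deadlocked
LTS(Q): 5 reachable states
  v0 = a.c.c.(0 + 0 + c.0) + b.0 ⊢ --a--▸ v1, --b--▸ v2
  v1 = c.c.(0 + 0 + c.0) ⊢ --c--▸ v3
  v2 = 0 ⊢ deadlocked
  v3 = c.(0 + 0 + c.0) ⊢ --c--▸ v4
  v4 = 0 + 0 + c.0 ⊢ --c--▸ v2
Coarsest stable partition (strong bisimilarity classes):
  B0 = {u0}
  B1 = {u1, v1}
  B2 = {u2, v3}
  B3 = {u3, v4}
  B4 = {u4, v2}
  B5 = {v0}
u0 ∈ B0, v0 ∈ B5 → different blocks

P ≁ Q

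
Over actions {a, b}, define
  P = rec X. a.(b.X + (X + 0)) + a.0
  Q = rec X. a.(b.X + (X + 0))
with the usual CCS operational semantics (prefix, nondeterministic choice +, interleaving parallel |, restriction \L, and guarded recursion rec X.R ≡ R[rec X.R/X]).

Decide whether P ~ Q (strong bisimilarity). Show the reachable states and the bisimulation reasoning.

P ≁ Q

LTS(P): 3 reachable states
  u0 = rec X. a.(b.X + (X + 0)) + a.0 :: —a→ u1, —a→ u2
  u1 = 0 :: stopped
  u2 = b.(rec X. a.(b.X + (X + 0)) + a.0) + ((rec X. a.(b.X + (X + 0)) + a.0) + 0) :: —a→ u1, —a→ u2, —b→ u0
LTS(Q): 2 reachable states
  v0 = rec X. a.(b.X + (X + 0)) :: —a→ v1
  v1 = b.(rec X. a.(b.X + (X + 0))) + ((rec X. a.(b.X + (X + 0))) + 0) :: —a→ v1, —b→ v0
Coarsest stable partition (strong bisimilarity classes):
  B0 = {u0}
  B1 = {u1}
  B2 = {u2}
  B3 = {v0}
  B4 = {v1}
u0 ∈ B0, v0 ∈ B3 → different blocks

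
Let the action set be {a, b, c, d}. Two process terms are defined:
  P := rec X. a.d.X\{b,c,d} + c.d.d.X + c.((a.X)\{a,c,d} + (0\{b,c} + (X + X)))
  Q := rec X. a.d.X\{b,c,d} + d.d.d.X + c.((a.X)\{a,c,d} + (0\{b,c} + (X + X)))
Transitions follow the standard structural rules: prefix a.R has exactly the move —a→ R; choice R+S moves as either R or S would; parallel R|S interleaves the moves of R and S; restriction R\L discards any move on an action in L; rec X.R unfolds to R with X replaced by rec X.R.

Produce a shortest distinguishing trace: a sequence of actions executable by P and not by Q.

cdda

LTS(P): 7 reachable states
  u0 = rec X. a.d.X\{b,c,d} + c.d.d.X + c.((a.X)\{a,c,d} + (0\{b,c} + (X + X))) has moves =a=> u1, =c=> u2, =c=> u3
  u1 = d.(rec X. a.d.X\{b,c,d} + c.d.d.X + c.((a.X)\{a,c,d} + (0\{b,c} + (X + X))))\{b,c,d} has moves =d=> u4
  u2 = (a.(rec X. a.d.X\{b,c,d} + c.d.d.X + c.((a.X)\{a,c,d} + (0\{b,c} + (X + X)))))\{a,c,d} + (0\{b,c} + ((rec X. a.d.X\{b,c,d} + c.d.d.X + c.((a.X)\{a,c,d} + (0\{b,c} + (X + X)))) + (rec X. a.d.X\{b,c,d} + c.d.d.X + c.((a.X)\{a,c,d} + (0\{b,c} + (X + X)))))) has moves =a=> u1, =c=> u2, =c=> u3
  u3 = d.d.(rec X. a.d.X\{b,c,d} + c.d.d.X + c.((a.X)\{a,c,d} + (0\{b,c} + (X + X)))) has moves =d=> u5
  u4 = (rec X. a.d.X\{b,c,d} + c.d.d.X + c.((a.X)\{a,c,d} + (0\{b,c} + (X + X))))\{b,c,d} has moves =a=> u6
  u5 = d.(rec X. a.d.X\{b,c,d} + c.d.d.X + c.((a.X)\{a,c,d} + (0\{b,c} + (X + X)))) has moves =d=> u0
  u6 = (d.(rec X. a.d.X\{b,c,d} + c.d.d.X + c.((a.X)\{a,c,d} + (0\{b,c} + (X + X))))\{b,c,d})\{b,c,d} has moves deadlocked
LTS(Q): 7 reachable states
  v0 = rec X. a.d.X\{b,c,d} + d.d.d.X + c.((a.X)\{a,c,d} + (0\{b,c} + (X + X))) has moves =a=> v1, =c=> v2, =d=> v3
  v1 = d.(rec X. a.d.X\{b,c,d} + d.d.d.X + c.((a.X)\{a,c,d} + (0\{b,c} + (X + X))))\{b,c,d} has moves =d=> v4
  v2 = (a.(rec X. a.d.X\{b,c,d} + d.d.d.X + c.((a.X)\{a,c,d} + (0\{b,c} + (X + X)))))\{a,c,d} + (0\{b,c} + ((rec X. a.d.X\{b,c,d} + d.d.d.X + c.((a.X)\{a,c,d} + (0\{b,c} + (X + X)))) + (rec X. a.d.X\{b,c,d} + d.d.d.X + c.((a.X)\{a,c,d} + (0\{b,c} + (X + X)))))) has moves =a=> v1, =c=> v2, =d=> v3
  v3 = d.d.(rec X. a.d.X\{b,c,d} + d.d.d.X + c.((a.X)\{a,c,d} + (0\{b,c} + (X + X)))) has moves =d=> v5
  v4 = (rec X. a.d.X\{b,c,d} + d.d.d.X + c.((a.X)\{a,c,d} + (0\{b,c} + (X + X))))\{b,c,d} has moves =a=> v6
  v5 = d.(rec X. a.d.X\{b,c,d} + d.d.d.X + c.((a.X)\{a,c,d} + (0\{b,c} + (X + X)))) has moves =d=> v0
  v6 = (d.(rec X. a.d.X\{b,c,d} + d.d.d.X + c.((a.X)\{a,c,d} + (0\{b,c} + (X + X))))\{b,c,d})\{b,c,d} has moves deadlocked
Run σ = ⟨cdda⟩ on P: start {u0}
  after c @ step 1: {u2, u3}
  after d @ step 2: {u5}
  after d @ step 3: {u0}
  after a @ step 4: {u1}
  — P admits the full trace.
Run σ = ⟨cdda⟩ on Q: start {v0}
  after c @ step 1: {v2}
  after d @ step 2: {v3}
  after d @ step 3: {v5}
  after a @ step 4: ∅  — Q cannot continue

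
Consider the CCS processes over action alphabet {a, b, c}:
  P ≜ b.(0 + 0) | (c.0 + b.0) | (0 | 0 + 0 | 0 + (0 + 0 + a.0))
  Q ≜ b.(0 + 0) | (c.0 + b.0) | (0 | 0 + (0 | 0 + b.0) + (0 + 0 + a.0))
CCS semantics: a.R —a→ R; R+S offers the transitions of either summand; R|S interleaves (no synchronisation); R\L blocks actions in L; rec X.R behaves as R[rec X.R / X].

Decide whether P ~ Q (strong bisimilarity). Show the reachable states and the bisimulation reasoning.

Reachable graph of P (8 states):
  p0 = b.(0 + 0) | (c.0 + b.0) | (0 | 0 + 0 | 0 + (0 + 0 + a.0)) has moves --a--▸ p1, --b--▸ p2, --b--▸ p3, --c--▸ p3
  p1 = b.(0 + 0) | (c.0 + b.0) | 0 has moves --b--▸ p4, --b--▸ p5, --c--▸ p5
  p2 = (0 + 0) | (c.0 + b.0) | (0 | 0 + 0 | 0 + (0 + 0 + a.0)) has moves --a--▸ p4, --b--▸ p6, --c--▸ p6
  p3 = b.(0 + 0) | 0 | (0 | 0 + 0 | 0 + (0 + 0 + a.0)) has moves --a--▸ p5, --b--▸ p6
  p4 = (0 + 0) | (c.0 + b.0) | 0 has moves --b--▸ p7, --c--▸ p7
  p5 = b.(0 + 0) | 0 | 0 has moves --b--▸ p7
  p6 = (0 + 0) | 0 | (0 | 0 + 0 | 0 + (0 + 0 + a.0)) has moves --a--▸ p7
  p7 = (0 + 0) | 0 | 0 has moves stopped
Reachable graph of Q (8 states):
  q0 = b.(0 + 0) | (c.0 + b.0) | (0 | 0 + (0 | 0 + b.0) + (0 + 0 + a.0)) has moves --a--▸ q1, --b--▸ q1, --b--▸ q2, --b--▸ q3, --c--▸ q3
  q1 = b.(0 + 0) | (c.0 + b.0) | 0 has moves --b--▸ q4, --b--▸ q5, --c--▸ q5
  q2 = (0 + 0) | (c.0 + b.0) | (0 | 0 + (0 | 0 + b.0) + (0 + 0 + a.0)) has moves --a--▸ q4, --b--▸ q4, --b--▸ q6, --c--▸ q6
  q3 = b.(0 + 0) | 0 | (0 | 0 + (0 | 0 + b.0) + (0 + 0 + a.0)) has moves --a--▸ q5, --b--▸ q5, --b--▸ q6
  q4 = (0 + 0) | (c.0 + b.0) | 0 has moves --b--▸ q7, --c--▸ q7
  q5 = b.(0 + 0) | 0 | 0 has moves --b--▸ q7
  q6 = (0 + 0) | 0 | (0 | 0 + (0 | 0 + b.0) + (0 + 0 + a.0)) has moves --a--▸ q7, --b--▸ q7
  q7 = (0 + 0) | 0 | 0 has moves stopped
Partition-refinement fixed point:
  B0 = {p0}
  B1 = {p3}
  B2 = {p5, q5}
  B3 = {p7, q7}
  B4 = {p6}
  B5 = {p1, q1}
  B6 = {p4, q4}
  B7 = {p2}
  B8 = {q0}
  B9 = {q2}
  B10 = {q6}
  B11 = {q3}
p0 ∈ B0, q0 ∈ B8 → different blocks

not bisimilar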